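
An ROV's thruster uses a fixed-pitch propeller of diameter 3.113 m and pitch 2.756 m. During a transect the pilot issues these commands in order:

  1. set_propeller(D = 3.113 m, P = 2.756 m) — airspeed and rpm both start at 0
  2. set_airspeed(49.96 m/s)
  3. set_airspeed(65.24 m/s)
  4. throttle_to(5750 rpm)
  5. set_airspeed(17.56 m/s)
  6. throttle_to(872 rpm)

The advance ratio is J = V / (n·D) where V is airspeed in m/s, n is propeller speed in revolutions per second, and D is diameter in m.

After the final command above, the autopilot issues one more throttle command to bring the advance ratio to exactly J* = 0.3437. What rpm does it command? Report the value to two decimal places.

rpm = 984.73

set_propeller: D = 3.113 m, P = 2.756 m (p = P/D = 0.885320); state ← (V=0, rpm=0)
set_airspeed(49.96): V ← 49.96 m/s
set_airspeed(65.24): V ← 65.24 m/s
throttle_to(5750): rpm ← 5750
set_airspeed(17.56): V ← 17.56 m/s
throttle_to(872): rpm ← 872
final state: V = 17.56 m/s, rpm = 872 → n = rpm/60 = 14.533333 rev/s
target J* = 0.3437; solve J* = V/(n·D) for n: n = V/(J*·D) = 17.56/(0.3437 × 3.113) = 16.412164 rev/s
rpm = 60·n = 984.729864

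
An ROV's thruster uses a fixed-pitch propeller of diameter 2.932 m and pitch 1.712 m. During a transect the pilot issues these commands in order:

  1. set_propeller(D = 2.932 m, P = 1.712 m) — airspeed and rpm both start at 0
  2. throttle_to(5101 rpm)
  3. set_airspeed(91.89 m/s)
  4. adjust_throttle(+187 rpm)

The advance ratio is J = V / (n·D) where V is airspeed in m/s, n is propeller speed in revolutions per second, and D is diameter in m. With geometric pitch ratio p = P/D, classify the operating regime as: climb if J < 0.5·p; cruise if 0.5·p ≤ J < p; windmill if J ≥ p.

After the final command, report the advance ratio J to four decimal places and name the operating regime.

J = 0.3556, regime = cruise

set_propeller: D = 2.932 m, P = 1.712 m (p = P/D = 0.583902); state ← (V=0, rpm=0)
throttle_to(5101): rpm ← 5101
set_airspeed(91.89): V ← 91.89 m/s
adjust_throttle(+187): rpm ← 5101 +187 = 5288
final state: V = 91.89 m/s, rpm = 5288 → n = rpm/60 = 88.133333 rev/s
J = V / (n·D) = 91.89 / (88.133333 × 2.932) = 0.355602
regime bands: climb J<0.2920 | cruise [0.2920, 0.5839) | windmill J≥0.5839
J = 0.3556 → cruise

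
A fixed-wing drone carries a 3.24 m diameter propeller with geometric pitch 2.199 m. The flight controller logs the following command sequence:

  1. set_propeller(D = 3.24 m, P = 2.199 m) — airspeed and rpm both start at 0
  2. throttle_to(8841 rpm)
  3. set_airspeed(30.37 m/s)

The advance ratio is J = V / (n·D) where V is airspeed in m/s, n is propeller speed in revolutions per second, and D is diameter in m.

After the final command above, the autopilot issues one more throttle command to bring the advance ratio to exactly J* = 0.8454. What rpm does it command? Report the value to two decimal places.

set_propeller: D = 3.24 m, P = 2.199 m (p = P/D = 0.678704); state ← (V=0, rpm=0)
throttle_to(8841): rpm ← 8841
set_airspeed(30.37): V ← 30.37 m/s
final state: V = 30.37 m/s, rpm = 8841 → n = rpm/60 = 147.350000 rev/s
target J* = 0.8454; solve J* = V/(n·D) for n: n = V/(J*·D) = 30.37/(0.8454 × 3.24) = 11.087600 rev/s
rpm = 60·n = 665.255982

rpm = 665.26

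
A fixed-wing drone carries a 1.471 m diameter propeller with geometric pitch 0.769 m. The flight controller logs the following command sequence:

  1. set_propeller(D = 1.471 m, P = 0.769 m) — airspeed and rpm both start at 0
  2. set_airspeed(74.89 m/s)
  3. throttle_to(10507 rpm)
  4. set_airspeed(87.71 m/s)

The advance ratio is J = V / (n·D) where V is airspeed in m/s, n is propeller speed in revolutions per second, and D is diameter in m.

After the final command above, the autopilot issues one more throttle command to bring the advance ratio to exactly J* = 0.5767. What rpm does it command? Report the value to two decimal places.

rpm = 6203.51

set_propeller: D = 1.471 m, P = 0.769 m (p = P/D = 0.522774); state ← (V=0, rpm=0)
set_airspeed(74.89): V ← 74.89 m/s
throttle_to(10507): rpm ← 10507
set_airspeed(87.71): V ← 87.71 m/s
final state: V = 87.71 m/s, rpm = 10507 → n = rpm/60 = 175.116667 rev/s
target J* = 0.5767; solve J* = V/(n·D) for n: n = V/(J*·D) = 87.71/(0.5767 × 1.471) = 103.391893 rev/s
rpm = 60·n = 6203.513580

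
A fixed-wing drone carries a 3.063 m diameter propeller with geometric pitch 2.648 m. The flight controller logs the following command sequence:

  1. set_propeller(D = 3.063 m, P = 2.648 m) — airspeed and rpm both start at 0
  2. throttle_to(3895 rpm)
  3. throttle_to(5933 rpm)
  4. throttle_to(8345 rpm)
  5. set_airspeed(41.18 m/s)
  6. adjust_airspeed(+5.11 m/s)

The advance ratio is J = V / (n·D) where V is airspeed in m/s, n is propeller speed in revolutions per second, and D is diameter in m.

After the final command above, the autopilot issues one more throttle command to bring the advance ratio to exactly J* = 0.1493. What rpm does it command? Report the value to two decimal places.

set_propeller: D = 3.063 m, P = 2.648 m (p = P/D = 0.864512); state ← (V=0, rpm=0)
throttle_to(3895): rpm ← 3895
throttle_to(5933): rpm ← 5933
throttle_to(8345): rpm ← 8345
set_airspeed(41.18): V ← 41.18 m/s
adjust_airspeed(+5.11): V ← 41.18 +5.11 = 46.29 m/s
final state: V = 46.29 m/s, rpm = 8345 → n = rpm/60 = 139.083333 rev/s
target J* = 0.1493; solve J* = V/(n·D) for n: n = V/(J*·D) = 46.29/(0.1493 × 3.063) = 101.223273 rev/s
rpm = 60·n = 6073.396385

rpm = 6073.40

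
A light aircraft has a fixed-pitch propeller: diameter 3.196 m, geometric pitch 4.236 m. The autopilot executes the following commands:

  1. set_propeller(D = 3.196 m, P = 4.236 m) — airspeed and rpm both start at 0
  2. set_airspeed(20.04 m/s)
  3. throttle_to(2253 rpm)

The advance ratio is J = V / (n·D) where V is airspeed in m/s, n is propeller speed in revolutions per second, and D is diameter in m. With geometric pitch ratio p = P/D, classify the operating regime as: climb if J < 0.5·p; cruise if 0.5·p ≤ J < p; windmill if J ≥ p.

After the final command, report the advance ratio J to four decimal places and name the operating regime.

set_propeller: D = 3.196 m, P = 4.236 m (p = P/D = 1.325407); state ← (V=0, rpm=0)
set_airspeed(20.04): V ← 20.04 m/s
throttle_to(2253): rpm ← 2253
final state: V = 20.04 m/s, rpm = 2253 → n = rpm/60 = 37.550000 rev/s
J = V / (n·D) = 20.04 / (37.550000 × 3.196) = 0.166986
regime bands: climb J<0.6627 | cruise [0.6627, 1.3254) | windmill J≥1.3254
J = 0.1670 → climb

J = 0.1670, regime = climb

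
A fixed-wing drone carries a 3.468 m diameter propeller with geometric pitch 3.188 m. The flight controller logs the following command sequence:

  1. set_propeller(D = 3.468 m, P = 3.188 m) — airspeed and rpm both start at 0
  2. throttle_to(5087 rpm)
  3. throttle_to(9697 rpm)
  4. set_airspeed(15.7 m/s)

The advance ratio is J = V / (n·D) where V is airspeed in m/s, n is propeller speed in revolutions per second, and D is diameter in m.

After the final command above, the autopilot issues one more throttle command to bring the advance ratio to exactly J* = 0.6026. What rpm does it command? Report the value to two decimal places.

rpm = 450.76

set_propeller: D = 3.468 m, P = 3.188 m (p = P/D = 0.919262); state ← (V=0, rpm=0)
throttle_to(5087): rpm ← 5087
throttle_to(9697): rpm ← 9697
set_airspeed(15.7): V ← 15.7 m/s
final state: V = 15.7 m/s, rpm = 9697 → n = rpm/60 = 161.616667 rev/s
target J* = 0.6026; solve J* = V/(n·D) for n: n = V/(J*·D) = 15.7/(0.6026 × 3.468) = 7.512620 rev/s
rpm = 60·n = 450.757215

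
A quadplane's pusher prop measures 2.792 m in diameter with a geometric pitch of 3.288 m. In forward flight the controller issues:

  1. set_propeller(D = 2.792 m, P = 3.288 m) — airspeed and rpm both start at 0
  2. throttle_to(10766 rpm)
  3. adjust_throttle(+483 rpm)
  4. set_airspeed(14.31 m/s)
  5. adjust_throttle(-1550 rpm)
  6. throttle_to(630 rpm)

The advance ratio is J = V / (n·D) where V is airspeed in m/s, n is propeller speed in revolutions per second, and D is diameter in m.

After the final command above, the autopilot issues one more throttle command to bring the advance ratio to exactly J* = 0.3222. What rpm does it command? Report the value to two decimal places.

set_propeller: D = 2.792 m, P = 3.288 m (p = P/D = 1.177650); state ← (V=0, rpm=0)
throttle_to(10766): rpm ← 10766
adjust_throttle(+483): rpm ← 10766 +483 = 11249
set_airspeed(14.31): V ← 14.31 m/s
adjust_throttle(-1550): rpm ← 11249 -1550 = 9699
throttle_to(630): rpm ← 630
final state: V = 14.31 m/s, rpm = 630 → n = rpm/60 = 10.500000 rev/s
target J* = 0.3222; solve J* = V/(n·D) for n: n = V/(J*·D) = 14.31/(0.3222 × 2.792) = 15.907381 rev/s
rpm = 60·n = 954.442861

rpm = 954.44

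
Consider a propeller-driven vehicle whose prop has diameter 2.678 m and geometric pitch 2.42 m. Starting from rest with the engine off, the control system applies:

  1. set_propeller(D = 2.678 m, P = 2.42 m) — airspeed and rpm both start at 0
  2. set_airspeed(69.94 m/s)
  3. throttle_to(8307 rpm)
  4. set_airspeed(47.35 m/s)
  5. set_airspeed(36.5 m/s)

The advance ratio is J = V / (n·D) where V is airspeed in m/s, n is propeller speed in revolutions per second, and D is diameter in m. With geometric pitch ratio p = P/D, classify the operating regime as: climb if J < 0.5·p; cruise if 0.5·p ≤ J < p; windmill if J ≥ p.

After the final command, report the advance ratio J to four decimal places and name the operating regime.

set_propeller: D = 2.678 m, P = 2.42 m (p = P/D = 0.903659); state ← (V=0, rpm=0)
set_airspeed(69.94): V ← 69.94 m/s
throttle_to(8307): rpm ← 8307
set_airspeed(47.35): V ← 47.35 m/s
set_airspeed(36.5): V ← 36.5 m/s
final state: V = 36.5 m/s, rpm = 8307 → n = rpm/60 = 138.450000 rev/s
J = V / (n·D) = 36.5 / (138.450000 × 2.678) = 0.098444
regime bands: climb J<0.4518 | cruise [0.4518, 0.9037) | windmill J≥0.9037
J = 0.0984 → climb

J = 0.0984, regime = climb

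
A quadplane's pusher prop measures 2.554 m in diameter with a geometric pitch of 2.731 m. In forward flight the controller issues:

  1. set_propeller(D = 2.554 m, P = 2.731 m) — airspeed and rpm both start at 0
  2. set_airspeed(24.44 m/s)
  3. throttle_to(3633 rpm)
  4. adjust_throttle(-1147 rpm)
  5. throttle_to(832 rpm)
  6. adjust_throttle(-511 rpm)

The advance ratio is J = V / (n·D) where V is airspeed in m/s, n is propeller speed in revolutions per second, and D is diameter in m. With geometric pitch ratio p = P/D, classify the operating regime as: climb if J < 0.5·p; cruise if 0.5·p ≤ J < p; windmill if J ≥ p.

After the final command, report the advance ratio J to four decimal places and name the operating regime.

J = 1.7887, regime = windmill

set_propeller: D = 2.554 m, P = 2.731 m (p = P/D = 1.069303); state ← (V=0, rpm=0)
set_airspeed(24.44): V ← 24.44 m/s
throttle_to(3633): rpm ← 3633
adjust_throttle(-1147): rpm ← 3633 -1147 = 2486
throttle_to(832): rpm ← 832
adjust_throttle(-511): rpm ← 832 -511 = 321
final state: V = 24.44 m/s, rpm = 321 → n = rpm/60 = 5.350000 rev/s
J = V / (n·D) = 24.44 / (5.350000 × 2.554) = 1.788655
regime bands: climb J<0.5347 | cruise [0.5347, 1.0693) | windmill J≥1.0693
J = 1.7887 → windmill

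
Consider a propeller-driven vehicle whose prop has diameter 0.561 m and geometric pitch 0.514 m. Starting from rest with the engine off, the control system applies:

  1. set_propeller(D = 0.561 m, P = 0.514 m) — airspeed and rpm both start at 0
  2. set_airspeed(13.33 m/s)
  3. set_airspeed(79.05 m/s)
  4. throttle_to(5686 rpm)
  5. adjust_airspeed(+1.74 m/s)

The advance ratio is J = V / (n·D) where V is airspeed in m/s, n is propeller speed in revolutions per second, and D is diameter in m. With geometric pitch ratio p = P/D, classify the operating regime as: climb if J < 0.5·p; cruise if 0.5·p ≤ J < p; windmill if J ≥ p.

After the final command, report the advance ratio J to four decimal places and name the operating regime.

set_propeller: D = 0.561 m, P = 0.514 m (p = P/D = 0.916221); state ← (V=0, rpm=0)
set_airspeed(13.33): V ← 13.33 m/s
set_airspeed(79.05): V ← 79.05 m/s
throttle_to(5686): rpm ← 5686
adjust_airspeed(+1.74): V ← 79.05 +1.74 = 80.79 m/s
final state: V = 80.79 m/s, rpm = 5686 → n = rpm/60 = 94.766667 rev/s
J = V / (n·D) = 80.79 / (94.766667 × 0.561) = 1.519634
regime bands: climb J<0.4581 | cruise [0.4581, 0.9162) | windmill J≥0.9162
J = 1.5196 → windmill

J = 1.5196, regime = windmill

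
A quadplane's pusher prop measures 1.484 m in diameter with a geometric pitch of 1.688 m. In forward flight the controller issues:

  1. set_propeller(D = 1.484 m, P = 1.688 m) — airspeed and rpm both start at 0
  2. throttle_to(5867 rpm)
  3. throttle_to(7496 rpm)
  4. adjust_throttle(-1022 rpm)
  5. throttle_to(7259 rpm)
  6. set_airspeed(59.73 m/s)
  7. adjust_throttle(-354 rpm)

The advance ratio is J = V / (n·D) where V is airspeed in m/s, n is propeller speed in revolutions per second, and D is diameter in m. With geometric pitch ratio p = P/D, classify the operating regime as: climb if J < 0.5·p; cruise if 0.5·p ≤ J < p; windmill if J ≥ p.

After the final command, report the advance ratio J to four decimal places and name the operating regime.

set_propeller: D = 1.484 m, P = 1.688 m (p = P/D = 1.137466); state ← (V=0, rpm=0)
throttle_to(5867): rpm ← 5867
throttle_to(7496): rpm ← 7496
adjust_throttle(-1022): rpm ← 7496 -1022 = 6474
throttle_to(7259): rpm ← 7259
set_airspeed(59.73): V ← 59.73 m/s
adjust_throttle(-354): rpm ← 7259 -354 = 6905
final state: V = 59.73 m/s, rpm = 6905 → n = rpm/60 = 115.083333 rev/s
J = V / (n·D) = 59.73 / (115.083333 × 1.484) = 0.349741
regime bands: climb J<0.5687 | cruise [0.5687, 1.1375) | windmill J≥1.1375
J = 0.3497 → climb

J = 0.3497, regime = climb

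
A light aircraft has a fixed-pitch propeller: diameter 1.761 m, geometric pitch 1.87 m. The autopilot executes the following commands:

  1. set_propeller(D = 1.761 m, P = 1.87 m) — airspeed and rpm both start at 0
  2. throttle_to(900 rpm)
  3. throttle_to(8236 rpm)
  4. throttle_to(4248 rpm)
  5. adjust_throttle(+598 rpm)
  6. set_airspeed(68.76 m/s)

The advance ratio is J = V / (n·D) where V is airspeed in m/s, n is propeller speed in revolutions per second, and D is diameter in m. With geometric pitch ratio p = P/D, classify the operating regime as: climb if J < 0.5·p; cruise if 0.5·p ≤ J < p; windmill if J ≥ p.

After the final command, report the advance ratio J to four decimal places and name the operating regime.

J = 0.4834, regime = climb

set_propeller: D = 1.761 m, P = 1.87 m (p = P/D = 1.061897); state ← (V=0, rpm=0)
throttle_to(900): rpm ← 900
throttle_to(8236): rpm ← 8236
throttle_to(4248): rpm ← 4248
adjust_throttle(+598): rpm ← 4248 +598 = 4846
set_airspeed(68.76): V ← 68.76 m/s
final state: V = 68.76 m/s, rpm = 4846 → n = rpm/60 = 80.766667 rev/s
J = V / (n·D) = 68.76 / (80.766667 × 1.761) = 0.483442
regime bands: climb J<0.5309 | cruise [0.5309, 1.0619) | windmill J≥1.0619
J = 0.4834 → climb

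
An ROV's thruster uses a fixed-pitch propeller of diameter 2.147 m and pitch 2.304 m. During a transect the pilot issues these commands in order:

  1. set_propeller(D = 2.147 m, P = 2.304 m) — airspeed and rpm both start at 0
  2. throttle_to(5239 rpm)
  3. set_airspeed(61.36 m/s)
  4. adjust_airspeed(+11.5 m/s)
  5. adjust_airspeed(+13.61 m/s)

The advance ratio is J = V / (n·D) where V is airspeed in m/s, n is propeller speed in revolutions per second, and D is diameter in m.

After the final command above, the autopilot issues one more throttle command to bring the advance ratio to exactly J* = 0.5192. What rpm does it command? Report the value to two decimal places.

set_propeller: D = 2.147 m, P = 2.304 m (p = P/D = 1.073125); state ← (V=0, rpm=0)
throttle_to(5239): rpm ← 5239
set_airspeed(61.36): V ← 61.36 m/s
adjust_airspeed(+11.5): V ← 61.36 +11.5 = 72.86 m/s
adjust_airspeed(+13.61): V ← 72.86 +13.61 = 86.47 m/s
final state: V = 86.47 m/s, rpm = 5239 → n = rpm/60 = 87.316667 rev/s
target J* = 0.5192; solve J* = V/(n·D) for n: n = V/(J*·D) = 86.47/(0.5192 × 2.147) = 77.570882 rev/s
rpm = 60·n = 4654.252933

rpm = 4654.25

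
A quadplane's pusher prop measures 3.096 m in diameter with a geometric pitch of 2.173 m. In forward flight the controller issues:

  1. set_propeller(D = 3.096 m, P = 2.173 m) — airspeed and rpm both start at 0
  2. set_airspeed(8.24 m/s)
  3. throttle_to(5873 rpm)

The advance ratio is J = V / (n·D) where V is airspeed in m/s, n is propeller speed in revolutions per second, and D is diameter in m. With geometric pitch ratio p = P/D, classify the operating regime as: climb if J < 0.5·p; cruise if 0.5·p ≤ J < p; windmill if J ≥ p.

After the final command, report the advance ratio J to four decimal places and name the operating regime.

J = 0.0272, regime = climb

set_propeller: D = 3.096 m, P = 2.173 m (p = P/D = 0.701873); state ← (V=0, rpm=0)
set_airspeed(8.24): V ← 8.24 m/s
throttle_to(5873): rpm ← 5873
final state: V = 8.24 m/s, rpm = 5873 → n = rpm/60 = 97.883333 rev/s
J = V / (n·D) = 8.24 / (97.883333 × 3.096) = 0.027191
regime bands: climb J<0.3509 | cruise [0.3509, 0.7019) | windmill J≥0.7019
J = 0.0272 → climb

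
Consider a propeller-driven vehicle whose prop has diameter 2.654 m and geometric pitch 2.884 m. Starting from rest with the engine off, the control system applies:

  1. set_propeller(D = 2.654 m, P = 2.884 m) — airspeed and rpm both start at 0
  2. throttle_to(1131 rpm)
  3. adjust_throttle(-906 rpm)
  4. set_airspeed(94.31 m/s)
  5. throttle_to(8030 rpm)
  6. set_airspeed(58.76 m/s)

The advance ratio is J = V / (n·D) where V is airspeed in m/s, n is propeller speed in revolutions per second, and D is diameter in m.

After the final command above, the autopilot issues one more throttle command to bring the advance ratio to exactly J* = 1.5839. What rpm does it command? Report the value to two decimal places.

set_propeller: D = 2.654 m, P = 2.884 m (p = P/D = 1.086662); state ← (V=0, rpm=0)
throttle_to(1131): rpm ← 1131
adjust_throttle(-906): rpm ← 1131 -906 = 225
set_airspeed(94.31): V ← 94.31 m/s
throttle_to(8030): rpm ← 8030
set_airspeed(58.76): V ← 58.76 m/s
final state: V = 58.76 m/s, rpm = 8030 → n = rpm/60 = 133.833333 rev/s
target J* = 1.5839; solve J* = V/(n·D) for n: n = V/(J*·D) = 58.76/(1.5839 × 2.654) = 13.978260 rev/s
rpm = 60·n = 838.695591

rpm = 838.70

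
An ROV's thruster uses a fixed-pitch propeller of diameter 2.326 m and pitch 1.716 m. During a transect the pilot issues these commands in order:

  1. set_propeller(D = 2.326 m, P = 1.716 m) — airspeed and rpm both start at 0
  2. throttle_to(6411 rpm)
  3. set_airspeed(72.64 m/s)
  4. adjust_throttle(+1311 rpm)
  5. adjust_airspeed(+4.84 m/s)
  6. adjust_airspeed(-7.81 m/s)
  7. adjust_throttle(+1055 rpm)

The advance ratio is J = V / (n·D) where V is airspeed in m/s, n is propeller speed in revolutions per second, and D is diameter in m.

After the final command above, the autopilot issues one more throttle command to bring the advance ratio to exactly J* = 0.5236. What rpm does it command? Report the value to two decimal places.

rpm = 3432.32

set_propeller: D = 2.326 m, P = 1.716 m (p = P/D = 0.737747); state ← (V=0, rpm=0)
throttle_to(6411): rpm ← 6411
set_airspeed(72.64): V ← 72.64 m/s
adjust_throttle(+1311): rpm ← 6411 +1311 = 7722
adjust_airspeed(+4.84): V ← 72.64 +4.84 = 77.48 m/s
adjust_airspeed(-7.81): V ← 77.48 -7.81 = 69.67 m/s
adjust_throttle(+1055): rpm ← 7722 +1055 = 8777
final state: V = 69.67 m/s, rpm = 8777 → n = rpm/60 = 146.283333 rev/s
target J* = 0.5236; solve J* = V/(n·D) for n: n = V/(J*·D) = 69.67/(0.5236 × 2.326) = 57.205326 rev/s
rpm = 60·n = 3432.319539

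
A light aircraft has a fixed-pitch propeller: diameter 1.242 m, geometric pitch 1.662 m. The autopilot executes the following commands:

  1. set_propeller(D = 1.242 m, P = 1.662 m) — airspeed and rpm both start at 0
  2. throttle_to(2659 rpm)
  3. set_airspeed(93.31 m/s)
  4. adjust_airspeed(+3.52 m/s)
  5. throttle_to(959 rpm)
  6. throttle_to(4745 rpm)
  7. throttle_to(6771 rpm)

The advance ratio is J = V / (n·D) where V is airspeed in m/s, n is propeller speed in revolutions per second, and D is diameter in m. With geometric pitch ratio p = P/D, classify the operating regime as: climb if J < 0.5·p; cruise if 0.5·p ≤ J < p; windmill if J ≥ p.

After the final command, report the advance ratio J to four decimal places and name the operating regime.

J = 0.6909, regime = cruise

set_propeller: D = 1.242 m, P = 1.662 m (p = P/D = 1.338164); state ← (V=0, rpm=0)
throttle_to(2659): rpm ← 2659
set_airspeed(93.31): V ← 93.31 m/s
adjust_airspeed(+3.52): V ← 93.31 +3.52 = 96.83 m/s
throttle_to(959): rpm ← 959
throttle_to(4745): rpm ← 4745
throttle_to(6771): rpm ← 6771
final state: V = 96.83 m/s, rpm = 6771 → n = rpm/60 = 112.850000 rev/s
J = V / (n·D) = 96.83 / (112.850000 × 1.242) = 0.690855
regime bands: climb J<0.6691 | cruise [0.6691, 1.3382) | windmill J≥1.3382
J = 0.6909 → cruise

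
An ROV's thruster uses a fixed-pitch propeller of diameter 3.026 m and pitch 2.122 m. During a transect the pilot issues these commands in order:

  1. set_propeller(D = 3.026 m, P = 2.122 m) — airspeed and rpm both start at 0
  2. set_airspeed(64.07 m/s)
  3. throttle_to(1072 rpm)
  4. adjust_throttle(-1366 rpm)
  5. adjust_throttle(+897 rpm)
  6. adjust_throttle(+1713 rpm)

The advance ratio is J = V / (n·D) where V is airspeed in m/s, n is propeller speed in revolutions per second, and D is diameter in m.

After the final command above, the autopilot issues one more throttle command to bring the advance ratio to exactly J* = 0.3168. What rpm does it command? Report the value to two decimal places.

set_propeller: D = 3.026 m, P = 2.122 m (p = P/D = 0.701256); state ← (V=0, rpm=0)
set_airspeed(64.07): V ← 64.07 m/s
throttle_to(1072): rpm ← 1072
adjust_throttle(-1366): rpm ← 1072 -1366 = -294
adjust_throttle(+897): rpm ← -294 +897 = 603
adjust_throttle(+1713): rpm ← 603 +1713 = 2316
final state: V = 64.07 m/s, rpm = 2316 → n = rpm/60 = 38.600000 rev/s
target J* = 0.3168; solve J* = V/(n·D) for n: n = V/(J*·D) = 64.07/(0.3168 × 3.026) = 66.834488 rev/s
rpm = 60·n = 4010.069298

rpm = 4010.07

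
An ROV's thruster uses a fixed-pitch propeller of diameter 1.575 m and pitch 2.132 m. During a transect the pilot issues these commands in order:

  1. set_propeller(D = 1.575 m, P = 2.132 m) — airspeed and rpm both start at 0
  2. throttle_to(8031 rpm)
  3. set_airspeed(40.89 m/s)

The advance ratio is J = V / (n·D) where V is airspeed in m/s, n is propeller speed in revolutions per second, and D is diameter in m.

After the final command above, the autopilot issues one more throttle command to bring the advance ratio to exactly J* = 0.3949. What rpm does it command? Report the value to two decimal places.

rpm = 3944.58

set_propeller: D = 1.575 m, P = 2.132 m (p = P/D = 1.353651); state ← (V=0, rpm=0)
throttle_to(8031): rpm ← 8031
set_airspeed(40.89): V ← 40.89 m/s
final state: V = 40.89 m/s, rpm = 8031 → n = rpm/60 = 133.850000 rev/s
target J* = 0.3949; solve J* = V/(n·D) for n: n = V/(J*·D) = 40.89/(0.3949 × 1.575) = 65.742985 rev/s
rpm = 60·n = 3944.579098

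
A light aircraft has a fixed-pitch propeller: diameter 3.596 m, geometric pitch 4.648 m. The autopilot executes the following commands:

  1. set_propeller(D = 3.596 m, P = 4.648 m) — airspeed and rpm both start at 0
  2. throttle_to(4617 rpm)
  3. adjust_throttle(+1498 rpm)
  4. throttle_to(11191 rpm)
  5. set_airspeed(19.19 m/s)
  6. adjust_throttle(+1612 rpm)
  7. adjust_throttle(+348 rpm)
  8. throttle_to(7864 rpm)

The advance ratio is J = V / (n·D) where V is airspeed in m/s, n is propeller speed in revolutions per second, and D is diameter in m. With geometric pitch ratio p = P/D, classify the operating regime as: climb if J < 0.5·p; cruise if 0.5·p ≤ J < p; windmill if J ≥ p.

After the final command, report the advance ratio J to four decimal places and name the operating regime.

set_propeller: D = 3.596 m, P = 4.648 m (p = P/D = 1.292547); state ← (V=0, rpm=0)
throttle_to(4617): rpm ← 4617
adjust_throttle(+1498): rpm ← 4617 +1498 = 6115
throttle_to(11191): rpm ← 11191
set_airspeed(19.19): V ← 19.19 m/s
adjust_throttle(+1612): rpm ← 11191 +1612 = 12803
adjust_throttle(+348): rpm ← 12803 +348 = 13151
throttle_to(7864): rpm ← 7864
final state: V = 19.19 m/s, rpm = 7864 → n = rpm/60 = 131.066667 rev/s
J = V / (n·D) = 19.19 / (131.066667 × 3.596) = 0.040716
regime bands: climb J<0.6463 | cruise [0.6463, 1.2925) | windmill J≥1.2925
J = 0.0407 → climb

J = 0.0407, regime = climb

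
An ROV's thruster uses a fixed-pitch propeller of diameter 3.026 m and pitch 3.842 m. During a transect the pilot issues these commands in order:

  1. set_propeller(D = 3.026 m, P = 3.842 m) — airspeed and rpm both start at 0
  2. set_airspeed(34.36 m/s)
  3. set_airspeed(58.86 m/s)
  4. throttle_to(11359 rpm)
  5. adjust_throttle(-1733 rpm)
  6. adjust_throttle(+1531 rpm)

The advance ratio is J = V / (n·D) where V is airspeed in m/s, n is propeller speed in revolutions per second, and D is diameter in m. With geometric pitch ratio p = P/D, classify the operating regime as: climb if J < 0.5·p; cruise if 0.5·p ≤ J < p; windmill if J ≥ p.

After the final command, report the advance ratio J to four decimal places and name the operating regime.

J = 0.1046, regime = climb

set_propeller: D = 3.026 m, P = 3.842 m (p = P/D = 1.269663); state ← (V=0, rpm=0)
set_airspeed(34.36): V ← 34.36 m/s
set_airspeed(58.86): V ← 58.86 m/s
throttle_to(11359): rpm ← 11359
adjust_throttle(-1733): rpm ← 11359 -1733 = 9626
adjust_throttle(+1531): rpm ← 9626 +1531 = 11157
final state: V = 58.86 m/s, rpm = 11157 → n = rpm/60 = 185.950000 rev/s
J = V / (n·D) = 58.86 / (185.950000 × 3.026) = 0.104606
regime bands: climb J<0.6348 | cruise [0.6348, 1.2697) | windmill J≥1.2697
J = 0.1046 → climb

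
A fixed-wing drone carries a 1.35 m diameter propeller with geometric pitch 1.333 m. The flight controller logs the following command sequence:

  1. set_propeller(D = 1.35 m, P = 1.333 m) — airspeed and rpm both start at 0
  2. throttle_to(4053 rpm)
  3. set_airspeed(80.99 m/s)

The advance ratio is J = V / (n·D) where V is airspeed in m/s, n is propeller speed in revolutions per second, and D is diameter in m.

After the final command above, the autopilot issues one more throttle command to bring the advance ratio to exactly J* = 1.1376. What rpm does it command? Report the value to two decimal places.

set_propeller: D = 1.35 m, P = 1.333 m (p = P/D = 0.987407); state ← (V=0, rpm=0)
throttle_to(4053): rpm ← 4053
set_airspeed(80.99): V ← 80.99 m/s
final state: V = 80.99 m/s, rpm = 4053 → n = rpm/60 = 67.550000 rev/s
target J* = 1.1376; solve J* = V/(n·D) for n: n = V/(J*·D) = 80.99/(1.1376 × 1.35) = 52.736105 rev/s
rpm = 60·n = 3164.166276

rpm = 3164.17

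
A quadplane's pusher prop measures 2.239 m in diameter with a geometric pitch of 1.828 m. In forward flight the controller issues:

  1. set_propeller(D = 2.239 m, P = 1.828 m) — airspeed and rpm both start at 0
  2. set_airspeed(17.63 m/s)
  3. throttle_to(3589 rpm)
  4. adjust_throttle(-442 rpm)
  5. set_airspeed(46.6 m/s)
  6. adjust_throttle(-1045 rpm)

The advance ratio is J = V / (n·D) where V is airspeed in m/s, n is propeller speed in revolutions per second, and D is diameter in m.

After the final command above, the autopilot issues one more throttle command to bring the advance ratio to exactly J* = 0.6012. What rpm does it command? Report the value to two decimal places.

rpm = 2077.13

set_propeller: D = 2.239 m, P = 1.828 m (p = P/D = 0.816436); state ← (V=0, rpm=0)
set_airspeed(17.63): V ← 17.63 m/s
throttle_to(3589): rpm ← 3589
adjust_throttle(-442): rpm ← 3589 -442 = 3147
set_airspeed(46.6): V ← 46.6 m/s
adjust_throttle(-1045): rpm ← 3147 -1045 = 2102
final state: V = 46.6 m/s, rpm = 2102 → n = rpm/60 = 35.033333 rev/s
target J* = 0.6012; solve J* = V/(n·D) for n: n = V/(J*·D) = 46.6/(0.6012 × 2.239) = 34.618867 rev/s
rpm = 60·n = 2077.132024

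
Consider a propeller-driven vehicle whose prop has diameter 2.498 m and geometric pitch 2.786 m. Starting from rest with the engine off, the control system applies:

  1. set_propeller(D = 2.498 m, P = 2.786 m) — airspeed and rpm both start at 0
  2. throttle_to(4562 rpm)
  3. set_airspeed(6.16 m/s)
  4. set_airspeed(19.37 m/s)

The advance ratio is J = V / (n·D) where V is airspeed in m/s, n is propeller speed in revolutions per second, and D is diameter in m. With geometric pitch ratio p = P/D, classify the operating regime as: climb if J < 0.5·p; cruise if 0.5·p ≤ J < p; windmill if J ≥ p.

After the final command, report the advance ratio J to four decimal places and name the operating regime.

J = 0.1020, regime = climb

set_propeller: D = 2.498 m, P = 2.786 m (p = P/D = 1.115292); state ← (V=0, rpm=0)
throttle_to(4562): rpm ← 4562
set_airspeed(6.16): V ← 6.16 m/s
set_airspeed(19.37): V ← 19.37 m/s
final state: V = 19.37 m/s, rpm = 4562 → n = rpm/60 = 76.033333 rev/s
J = V / (n·D) = 19.37 / (76.033333 × 2.498) = 0.101984
regime bands: climb J<0.5576 | cruise [0.5576, 1.1153) | windmill J≥1.1153
J = 0.1020 → climb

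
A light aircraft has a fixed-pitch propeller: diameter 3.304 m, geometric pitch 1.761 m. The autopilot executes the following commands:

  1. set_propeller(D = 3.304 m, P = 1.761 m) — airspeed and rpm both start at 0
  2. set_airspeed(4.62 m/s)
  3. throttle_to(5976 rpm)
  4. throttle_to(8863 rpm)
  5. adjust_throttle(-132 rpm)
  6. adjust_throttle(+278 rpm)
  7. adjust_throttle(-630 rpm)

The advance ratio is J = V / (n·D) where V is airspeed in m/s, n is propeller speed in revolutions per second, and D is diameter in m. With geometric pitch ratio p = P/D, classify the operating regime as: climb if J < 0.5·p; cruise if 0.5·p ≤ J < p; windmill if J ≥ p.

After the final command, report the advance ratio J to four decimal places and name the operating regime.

J = 0.0100, regime = climb

set_propeller: D = 3.304 m, P = 1.761 m (p = P/D = 0.532990); state ← (V=0, rpm=0)
set_airspeed(4.62): V ← 4.62 m/s
throttle_to(5976): rpm ← 5976
throttle_to(8863): rpm ← 8863
adjust_throttle(-132): rpm ← 8863 -132 = 8731
adjust_throttle(+278): rpm ← 8731 +278 = 9009
adjust_throttle(-630): rpm ← 9009 -630 = 8379
final state: V = 4.62 m/s, rpm = 8379 → n = rpm/60 = 139.650000 rev/s
J = V / (n·D) = 4.62 / (139.650000 × 3.304) = 0.010013
regime bands: climb J<0.2665 | cruise [0.2665, 0.5330) | windmill J≥0.5330
J = 0.0100 → climb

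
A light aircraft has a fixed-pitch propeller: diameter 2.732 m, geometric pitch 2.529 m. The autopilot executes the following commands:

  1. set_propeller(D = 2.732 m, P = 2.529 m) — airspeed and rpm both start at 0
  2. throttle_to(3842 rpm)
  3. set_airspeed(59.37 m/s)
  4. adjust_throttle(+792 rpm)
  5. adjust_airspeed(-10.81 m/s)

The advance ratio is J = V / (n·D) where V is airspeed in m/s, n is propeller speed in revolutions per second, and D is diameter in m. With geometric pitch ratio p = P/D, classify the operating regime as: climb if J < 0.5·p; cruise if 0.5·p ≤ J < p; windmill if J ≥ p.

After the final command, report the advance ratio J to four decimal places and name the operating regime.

J = 0.2301, regime = climb

set_propeller: D = 2.732 m, P = 2.529 m (p = P/D = 0.925695); state ← (V=0, rpm=0)
throttle_to(3842): rpm ← 3842
set_airspeed(59.37): V ← 59.37 m/s
adjust_throttle(+792): rpm ← 3842 +792 = 4634
adjust_airspeed(-10.81): V ← 59.37 -10.81 = 48.56 m/s
final state: V = 48.56 m/s, rpm = 4634 → n = rpm/60 = 77.233333 rev/s
J = V / (n·D) = 48.56 / (77.233333 × 2.732) = 0.230141
regime bands: climb J<0.4628 | cruise [0.4628, 0.9257) | windmill J≥0.9257
J = 0.2301 → climb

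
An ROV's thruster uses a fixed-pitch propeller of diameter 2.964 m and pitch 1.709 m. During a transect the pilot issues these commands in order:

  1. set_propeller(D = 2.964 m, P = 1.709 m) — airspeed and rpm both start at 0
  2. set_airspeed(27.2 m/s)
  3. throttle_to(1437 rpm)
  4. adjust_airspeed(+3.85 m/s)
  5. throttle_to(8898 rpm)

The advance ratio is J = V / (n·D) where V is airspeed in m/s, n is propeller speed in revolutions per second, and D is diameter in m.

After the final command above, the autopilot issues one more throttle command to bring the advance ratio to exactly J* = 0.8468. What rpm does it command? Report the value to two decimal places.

rpm = 742.26

set_propeller: D = 2.964 m, P = 1.709 m (p = P/D = 0.576586); state ← (V=0, rpm=0)
set_airspeed(27.2): V ← 27.2 m/s
throttle_to(1437): rpm ← 1437
adjust_airspeed(+3.85): V ← 27.2 +3.85 = 31.05 m/s
throttle_to(8898): rpm ← 8898
final state: V = 31.05 m/s, rpm = 8898 → n = rpm/60 = 148.300000 rev/s
target J* = 0.8468; solve J* = V/(n·D) for n: n = V/(J*·D) = 31.05/(0.8468 × 2.964) = 12.370936 rev/s
rpm = 60·n = 742.256153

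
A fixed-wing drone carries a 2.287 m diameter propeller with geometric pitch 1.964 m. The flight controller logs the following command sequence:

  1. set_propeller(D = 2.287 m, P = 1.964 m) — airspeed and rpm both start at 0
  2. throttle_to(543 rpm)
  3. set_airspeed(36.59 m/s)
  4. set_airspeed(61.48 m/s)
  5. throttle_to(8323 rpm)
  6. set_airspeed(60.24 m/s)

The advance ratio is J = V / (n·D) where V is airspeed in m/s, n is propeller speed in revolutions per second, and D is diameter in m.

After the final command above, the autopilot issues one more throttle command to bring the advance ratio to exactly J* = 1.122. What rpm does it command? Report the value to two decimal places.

set_propeller: D = 2.287 m, P = 1.964 m (p = P/D = 0.858767); state ← (V=0, rpm=0)
throttle_to(543): rpm ← 543
set_airspeed(36.59): V ← 36.59 m/s
set_airspeed(61.48): V ← 61.48 m/s
throttle_to(8323): rpm ← 8323
set_airspeed(60.24): V ← 60.24 m/s
final state: V = 60.24 m/s, rpm = 8323 → n = rpm/60 = 138.716667 rev/s
target J* = 1.122; solve J* = V/(n·D) for n: n = V/(J*·D) = 60.24/(1.122 × 2.287) = 23.476100 rev/s
rpm = 60·n = 1408.565970

rpm = 1408.57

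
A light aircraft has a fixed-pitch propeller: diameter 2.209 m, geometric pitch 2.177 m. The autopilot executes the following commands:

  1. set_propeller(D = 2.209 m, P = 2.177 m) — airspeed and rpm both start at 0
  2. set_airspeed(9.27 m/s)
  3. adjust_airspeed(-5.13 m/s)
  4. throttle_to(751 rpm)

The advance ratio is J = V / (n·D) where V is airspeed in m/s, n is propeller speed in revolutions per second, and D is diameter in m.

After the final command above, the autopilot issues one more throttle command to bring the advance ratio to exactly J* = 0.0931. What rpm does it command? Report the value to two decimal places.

set_propeller: D = 2.209 m, P = 2.177 m (p = P/D = 0.985514); state ← (V=0, rpm=0)
set_airspeed(9.27): V ← 9.27 m/s
adjust_airspeed(-5.13): V ← 9.27 -5.13 = 4.14 m/s
throttle_to(751): rpm ← 751
final state: V = 4.14 m/s, rpm = 751 → n = rpm/60 = 12.516667 rev/s
target J* = 0.0931; solve J* = V/(n·D) for n: n = V/(J*·D) = 4.14/(0.0931 × 2.209) = 20.130518 rev/s
rpm = 60·n = 1207.831063

rpm = 1207.83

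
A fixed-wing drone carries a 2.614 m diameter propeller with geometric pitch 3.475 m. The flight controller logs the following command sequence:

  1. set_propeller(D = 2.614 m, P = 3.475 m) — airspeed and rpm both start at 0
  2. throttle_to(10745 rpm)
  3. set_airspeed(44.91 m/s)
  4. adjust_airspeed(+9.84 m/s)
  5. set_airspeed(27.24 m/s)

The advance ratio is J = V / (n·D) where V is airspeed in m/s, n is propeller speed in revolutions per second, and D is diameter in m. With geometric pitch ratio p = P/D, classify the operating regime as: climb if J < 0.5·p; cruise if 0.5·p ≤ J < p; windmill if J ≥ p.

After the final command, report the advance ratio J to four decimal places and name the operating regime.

J = 0.0582, regime = climb

set_propeller: D = 2.614 m, P = 3.475 m (p = P/D = 1.329380); state ← (V=0, rpm=0)
throttle_to(10745): rpm ← 10745
set_airspeed(44.91): V ← 44.91 m/s
adjust_airspeed(+9.84): V ← 44.91 +9.84 = 54.75 m/s
set_airspeed(27.24): V ← 27.24 m/s
final state: V = 27.24 m/s, rpm = 10745 → n = rpm/60 = 179.083333 rev/s
J = V / (n·D) = 27.24 / (179.083333 × 2.614) = 0.058190
regime bands: climb J<0.6647 | cruise [0.6647, 1.3294) | windmill J≥1.3294
J = 0.0582 → climb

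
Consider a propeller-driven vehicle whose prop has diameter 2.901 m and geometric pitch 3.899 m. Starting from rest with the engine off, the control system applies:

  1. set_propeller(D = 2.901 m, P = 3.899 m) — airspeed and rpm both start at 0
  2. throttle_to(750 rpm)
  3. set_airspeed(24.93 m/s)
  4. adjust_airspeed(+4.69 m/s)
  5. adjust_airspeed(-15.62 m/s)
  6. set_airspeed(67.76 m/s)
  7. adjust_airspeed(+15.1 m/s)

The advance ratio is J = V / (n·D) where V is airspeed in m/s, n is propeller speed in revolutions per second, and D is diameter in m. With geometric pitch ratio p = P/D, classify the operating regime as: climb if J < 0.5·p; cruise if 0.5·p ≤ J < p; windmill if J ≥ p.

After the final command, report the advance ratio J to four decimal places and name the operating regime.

set_propeller: D = 2.901 m, P = 3.899 m (p = P/D = 1.344019); state ← (V=0, rpm=0)
throttle_to(750): rpm ← 750
set_airspeed(24.93): V ← 24.93 m/s
adjust_airspeed(+4.69): V ← 24.93 +4.69 = 29.62 m/s
adjust_airspeed(-15.62): V ← 29.62 -15.62 = 14 m/s
set_airspeed(67.76): V ← 67.76 m/s
adjust_airspeed(+15.1): V ← 67.76 +15.1 = 82.86 m/s
final state: V = 82.86 m/s, rpm = 750 → n = rpm/60 = 12.500000 rev/s
J = V / (n·D) = 82.86 / (12.500000 × 2.901) = 2.285005
regime bands: climb J<0.6720 | cruise [0.6720, 1.3440) | windmill J≥1.3440
J = 2.2850 → windmill

J = 2.2850, regime = windmill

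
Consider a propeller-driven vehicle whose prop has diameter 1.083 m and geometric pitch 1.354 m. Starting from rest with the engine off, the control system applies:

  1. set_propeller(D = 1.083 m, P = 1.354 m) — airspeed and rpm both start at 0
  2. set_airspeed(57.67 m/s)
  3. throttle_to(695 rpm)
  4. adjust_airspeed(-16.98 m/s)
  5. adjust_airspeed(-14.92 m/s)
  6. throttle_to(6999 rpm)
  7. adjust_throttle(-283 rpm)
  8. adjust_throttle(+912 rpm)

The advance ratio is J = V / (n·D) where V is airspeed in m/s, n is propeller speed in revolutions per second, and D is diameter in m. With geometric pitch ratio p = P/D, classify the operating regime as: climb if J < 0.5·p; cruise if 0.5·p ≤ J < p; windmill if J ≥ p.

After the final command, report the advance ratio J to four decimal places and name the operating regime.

set_propeller: D = 1.083 m, P = 1.354 m (p = P/D = 1.250231); state ← (V=0, rpm=0)
set_airspeed(57.67): V ← 57.67 m/s
throttle_to(695): rpm ← 695
adjust_airspeed(-16.98): V ← 57.67 -16.98 = 40.69 m/s
adjust_airspeed(-14.92): V ← 40.69 -14.92 = 25.77 m/s
throttle_to(6999): rpm ← 6999
adjust_throttle(-283): rpm ← 6999 -283 = 6716
adjust_throttle(+912): rpm ← 6716 +912 = 7628
final state: V = 25.77 m/s, rpm = 7628 → n = rpm/60 = 127.133333 rev/s
J = V / (n·D) = 25.77 / (127.133333 × 1.083) = 0.187166
regime bands: climb J<0.6251 | cruise [0.6251, 1.2502) | windmill J≥1.2502
J = 0.1872 → climb

J = 0.1872, regime = climb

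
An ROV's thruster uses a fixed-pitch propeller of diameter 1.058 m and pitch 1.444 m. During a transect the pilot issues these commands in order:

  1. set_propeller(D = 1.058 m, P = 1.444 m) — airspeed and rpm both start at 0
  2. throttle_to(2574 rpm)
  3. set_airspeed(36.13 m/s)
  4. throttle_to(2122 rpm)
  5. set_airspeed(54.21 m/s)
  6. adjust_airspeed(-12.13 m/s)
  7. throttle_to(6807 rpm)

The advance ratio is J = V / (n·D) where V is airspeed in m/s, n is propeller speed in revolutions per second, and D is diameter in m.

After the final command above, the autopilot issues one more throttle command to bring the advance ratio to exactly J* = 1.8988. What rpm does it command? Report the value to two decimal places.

rpm = 1256.79

set_propeller: D = 1.058 m, P = 1.444 m (p = P/D = 1.364839); state ← (V=0, rpm=0)
throttle_to(2574): rpm ← 2574
set_airspeed(36.13): V ← 36.13 m/s
throttle_to(2122): rpm ← 2122
set_airspeed(54.21): V ← 54.21 m/s
adjust_airspeed(-12.13): V ← 54.21 -12.13 = 42.08 m/s
throttle_to(6807): rpm ← 6807
final state: V = 42.08 m/s, rpm = 6807 → n = rpm/60 = 113.450000 rev/s
target J* = 1.8988; solve J* = V/(n·D) for n: n = V/(J*·D) = 42.08/(1.8988 × 1.058) = 20.946470 rev/s
rpm = 60·n = 1256.788189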